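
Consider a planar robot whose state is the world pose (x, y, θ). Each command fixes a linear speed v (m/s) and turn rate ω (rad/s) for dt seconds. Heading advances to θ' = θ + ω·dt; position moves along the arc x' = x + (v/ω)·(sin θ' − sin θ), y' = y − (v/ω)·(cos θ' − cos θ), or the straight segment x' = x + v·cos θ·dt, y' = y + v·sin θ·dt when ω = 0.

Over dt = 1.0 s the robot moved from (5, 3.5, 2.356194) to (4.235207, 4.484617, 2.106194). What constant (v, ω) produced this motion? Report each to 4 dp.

Δθ = 2.106194 − 2.356194 = -0.250000
ω = Δθ/dt = -0.250000/1.0 = -0.2500
R = −Δy/(cos θ' − cos θ) = -5.0000
v = R·ω = -5.0000·-0.2500 = 1.2500

v = 1.2500, ω = -0.2500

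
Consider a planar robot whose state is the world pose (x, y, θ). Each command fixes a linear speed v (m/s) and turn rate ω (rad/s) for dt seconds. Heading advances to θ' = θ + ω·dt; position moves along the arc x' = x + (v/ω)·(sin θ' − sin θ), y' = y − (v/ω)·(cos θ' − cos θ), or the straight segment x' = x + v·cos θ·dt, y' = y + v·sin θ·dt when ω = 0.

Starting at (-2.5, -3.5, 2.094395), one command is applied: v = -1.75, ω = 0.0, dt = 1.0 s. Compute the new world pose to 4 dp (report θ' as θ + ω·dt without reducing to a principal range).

θ' = 2.0944 + 0.0·1.0 = 2.0944
ω = 0 → straight: x' = -2.5 + -1.75·cos(2.0944)·1.0 = -1.6250
y' = -3.5 + -1.75·sin(2.0944)·1.0 = -5.0155

(-1.6250, -5.0155, 2.0944)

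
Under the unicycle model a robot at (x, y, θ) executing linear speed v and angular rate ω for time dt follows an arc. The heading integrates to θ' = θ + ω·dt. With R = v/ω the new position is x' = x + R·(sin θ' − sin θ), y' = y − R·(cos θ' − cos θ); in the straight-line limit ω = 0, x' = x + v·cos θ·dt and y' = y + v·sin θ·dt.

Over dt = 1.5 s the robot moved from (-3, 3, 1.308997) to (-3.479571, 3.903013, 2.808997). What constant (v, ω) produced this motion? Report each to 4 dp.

Δθ = 2.808997 − 1.308997 = 1.500000
ω = Δθ/dt = 1.500000/1.5 = 1.0000
R = −Δy/(cos θ' − cos θ) = 0.7500
v = R·ω = 0.7500·1.0000 = 0.7500

v = 0.7500, ω = 1.0000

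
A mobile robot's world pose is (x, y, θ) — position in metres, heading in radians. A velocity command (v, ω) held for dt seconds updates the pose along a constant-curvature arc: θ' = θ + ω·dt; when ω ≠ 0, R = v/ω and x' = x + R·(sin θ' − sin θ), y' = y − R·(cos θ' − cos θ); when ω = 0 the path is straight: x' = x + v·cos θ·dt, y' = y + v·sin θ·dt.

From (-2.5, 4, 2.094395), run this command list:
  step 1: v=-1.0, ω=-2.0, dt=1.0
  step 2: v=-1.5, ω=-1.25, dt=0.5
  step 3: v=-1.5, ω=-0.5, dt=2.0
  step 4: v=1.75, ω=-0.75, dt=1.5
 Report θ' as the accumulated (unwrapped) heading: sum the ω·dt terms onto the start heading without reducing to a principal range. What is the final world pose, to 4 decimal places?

step 1: θ'=0.0944 (R=0.5000) → pose (-2.8859, 3.2522, 0.0944)
step 2: θ'=-0.5306 (R=1.2000) → pose (-3.6063, 3.4119, -0.5306)
step 3: θ'=-1.5306 (R=3.0000) → pose (-5.0857, 5.8788, -1.5306)
step 4: θ'=-2.6556 (R=-2.3333) → pose (-6.3273, 3.7219, -2.6556)

(-6.3273, 3.7219, -2.6556)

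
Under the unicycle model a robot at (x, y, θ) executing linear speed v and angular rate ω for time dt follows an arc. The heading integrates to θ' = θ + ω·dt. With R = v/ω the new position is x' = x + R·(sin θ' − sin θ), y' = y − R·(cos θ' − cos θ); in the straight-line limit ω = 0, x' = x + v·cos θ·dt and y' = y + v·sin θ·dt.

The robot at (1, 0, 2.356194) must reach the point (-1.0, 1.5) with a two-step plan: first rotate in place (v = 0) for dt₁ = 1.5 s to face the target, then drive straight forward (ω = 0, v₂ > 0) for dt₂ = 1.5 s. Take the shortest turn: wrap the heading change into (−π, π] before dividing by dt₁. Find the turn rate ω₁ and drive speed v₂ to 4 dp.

heading to target = atan2(1.5−0, -1−1) = 2.4981
Δθ = wrap(2.4981 − 2.3562) = 0.1419; ω₁ = Δθ/dt₁ = 0.0946
distance = √((-1−1)² + (1.5−0)²) = 2.5000; v₂ = distance/dt₂ = 1.6667

ω₁ = 0.0946, v₂ = 1.6667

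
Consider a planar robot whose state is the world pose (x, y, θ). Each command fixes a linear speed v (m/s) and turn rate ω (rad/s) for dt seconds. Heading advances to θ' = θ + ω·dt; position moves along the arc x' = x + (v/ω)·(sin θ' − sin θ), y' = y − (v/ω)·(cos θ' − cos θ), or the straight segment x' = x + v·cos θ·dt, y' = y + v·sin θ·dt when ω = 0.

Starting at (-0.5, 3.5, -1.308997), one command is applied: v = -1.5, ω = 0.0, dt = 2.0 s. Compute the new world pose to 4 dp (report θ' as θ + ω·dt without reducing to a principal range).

(-1.2765, 6.3978, -1.3090)

θ' = -1.3090 + 0.0·2.0 = -1.3090
ω = 0 → straight: x' = -0.5 + -1.5·cos(-1.3090)·2.0 = -1.2765
y' = 3.5 + -1.5·sin(-1.3090)·2.0 = 6.3978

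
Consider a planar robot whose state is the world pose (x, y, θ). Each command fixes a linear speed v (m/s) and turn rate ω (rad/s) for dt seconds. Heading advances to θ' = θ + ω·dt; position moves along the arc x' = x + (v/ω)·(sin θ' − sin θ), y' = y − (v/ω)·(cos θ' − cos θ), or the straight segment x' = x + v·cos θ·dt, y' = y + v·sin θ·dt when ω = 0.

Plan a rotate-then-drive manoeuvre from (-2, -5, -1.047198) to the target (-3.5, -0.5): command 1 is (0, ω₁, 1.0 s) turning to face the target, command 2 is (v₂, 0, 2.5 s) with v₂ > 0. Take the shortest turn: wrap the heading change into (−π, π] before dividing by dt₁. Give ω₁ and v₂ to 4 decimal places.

ω₁ = 2.9397, v₂ = 1.8974

heading to target = atan2(-0.5−-5, -3.5−-2) = 1.8925
Δθ = wrap(1.8925 − -1.0472) = 2.9397; ω₁ = Δθ/dt₁ = 2.9397
distance = √((-3.5−-2)² + (-0.5−-5)²) = 4.7434; v₂ = distance/dt₂ = 1.8974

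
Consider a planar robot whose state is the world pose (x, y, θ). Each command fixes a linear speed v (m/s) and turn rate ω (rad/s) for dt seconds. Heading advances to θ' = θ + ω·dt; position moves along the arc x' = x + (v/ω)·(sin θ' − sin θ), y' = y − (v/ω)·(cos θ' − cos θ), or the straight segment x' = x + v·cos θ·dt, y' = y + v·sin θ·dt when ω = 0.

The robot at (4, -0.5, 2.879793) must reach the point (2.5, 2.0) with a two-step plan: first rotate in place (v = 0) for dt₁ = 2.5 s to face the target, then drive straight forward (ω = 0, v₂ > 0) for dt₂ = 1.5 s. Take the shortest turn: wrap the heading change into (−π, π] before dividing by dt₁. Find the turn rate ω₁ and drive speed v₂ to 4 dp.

heading to target = atan2(2−-0.5, 2.5−4) = 2.1112
Δθ = wrap(2.1112 − 2.8798) = -0.7686; ω₁ = Δθ/dt₁ = -0.3074
distance = √((2.5−4)² + (2−-0.5)²) = 2.9155; v₂ = distance/dt₂ = 1.9437

ω₁ = -0.3074, v₂ = 1.9437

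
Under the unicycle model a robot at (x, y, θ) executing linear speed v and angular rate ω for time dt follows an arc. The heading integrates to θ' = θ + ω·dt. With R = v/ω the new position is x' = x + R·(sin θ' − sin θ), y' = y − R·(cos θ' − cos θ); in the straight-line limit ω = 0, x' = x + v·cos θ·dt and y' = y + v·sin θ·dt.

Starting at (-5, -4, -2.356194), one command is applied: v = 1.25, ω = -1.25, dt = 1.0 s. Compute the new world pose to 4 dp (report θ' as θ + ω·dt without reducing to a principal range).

θ' = -2.3562 + -1.25·1.0 = -3.6062
R = v/ω = 1.25/-1.25 = -1.0000
x' = -5 + -1.0000·(sin -3.6062 − sin -2.3562) = -6.1552
y' = -4 − -1.0000·(cos -3.6062 − cos -2.3562) = -4.1869

(-6.1552, -4.1869, -3.6062)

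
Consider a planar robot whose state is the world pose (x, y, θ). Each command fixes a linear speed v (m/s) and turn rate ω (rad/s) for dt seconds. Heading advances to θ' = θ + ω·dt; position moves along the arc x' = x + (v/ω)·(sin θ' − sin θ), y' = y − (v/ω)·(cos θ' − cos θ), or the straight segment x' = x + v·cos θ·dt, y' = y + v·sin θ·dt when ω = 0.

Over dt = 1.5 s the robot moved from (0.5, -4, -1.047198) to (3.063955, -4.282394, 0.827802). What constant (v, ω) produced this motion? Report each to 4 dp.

v = 2.0000, ω = 1.2500

Δθ = 0.827802 − -1.047198 = 1.875000
ω = Δθ/dt = 1.875000/1.5 = 1.2500
R = Δx/(sin θ' − sin θ) = 1.6000
v = R·ω = 1.6000·1.2500 = 2.0000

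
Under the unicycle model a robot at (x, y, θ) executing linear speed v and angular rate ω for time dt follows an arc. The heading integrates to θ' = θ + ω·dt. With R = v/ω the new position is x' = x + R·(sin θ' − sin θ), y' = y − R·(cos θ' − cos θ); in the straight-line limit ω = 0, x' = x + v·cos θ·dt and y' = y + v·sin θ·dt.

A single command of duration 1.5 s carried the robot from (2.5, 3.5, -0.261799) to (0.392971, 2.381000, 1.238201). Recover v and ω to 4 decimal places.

v = -1.7500, ω = 1.0000

Δθ = 1.238201 − -0.261799 = 1.500000
ω = Δθ/dt = 1.500000/1.5 = 1.0000
R = Δx/(sin θ' − sin θ) = -1.7500
v = R·ω = -1.7500·1.0000 = -1.7500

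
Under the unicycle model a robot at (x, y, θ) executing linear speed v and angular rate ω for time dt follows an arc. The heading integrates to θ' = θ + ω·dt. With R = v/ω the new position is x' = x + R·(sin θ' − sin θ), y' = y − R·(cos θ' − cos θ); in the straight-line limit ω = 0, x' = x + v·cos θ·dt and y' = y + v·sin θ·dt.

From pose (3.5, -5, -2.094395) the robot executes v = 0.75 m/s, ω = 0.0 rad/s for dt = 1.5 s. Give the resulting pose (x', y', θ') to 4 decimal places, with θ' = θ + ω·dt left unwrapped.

(2.9375, -5.9743, -2.0944)

θ' = -2.0944 + 0.0·1.5 = -2.0944
ω = 0 → straight: x' = 3.5 + 0.75·cos(-2.0944)·1.5 = 2.9375
y' = -5 + 0.75·sin(-2.0944)·1.5 = -5.9743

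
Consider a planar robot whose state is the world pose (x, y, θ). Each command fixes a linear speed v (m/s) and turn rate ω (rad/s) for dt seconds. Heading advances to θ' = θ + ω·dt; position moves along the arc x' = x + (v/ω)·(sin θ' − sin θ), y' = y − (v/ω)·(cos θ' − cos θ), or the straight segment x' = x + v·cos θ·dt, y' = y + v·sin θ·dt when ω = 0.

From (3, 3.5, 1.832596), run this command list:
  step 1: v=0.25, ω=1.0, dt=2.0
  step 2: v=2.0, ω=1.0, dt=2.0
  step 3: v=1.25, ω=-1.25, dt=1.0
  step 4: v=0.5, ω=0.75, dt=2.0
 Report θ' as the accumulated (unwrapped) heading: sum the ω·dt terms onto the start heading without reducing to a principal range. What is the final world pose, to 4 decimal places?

step 1: θ'=3.8326 (R=0.2500) → pose (2.5992, 3.6279, 3.8326)
step 2: θ'=5.8326 (R=2.0000) → pose (3.0028, 0.2864, 5.8326)
step 3: θ'=4.5826 (R=-1.0000) → pose (3.5589, -0.7433, 4.5826)
step 4: θ'=6.0826 (R=0.6667) → pose (4.0871, -1.4829, 6.0826)

(4.0871, -1.4829, 6.0826)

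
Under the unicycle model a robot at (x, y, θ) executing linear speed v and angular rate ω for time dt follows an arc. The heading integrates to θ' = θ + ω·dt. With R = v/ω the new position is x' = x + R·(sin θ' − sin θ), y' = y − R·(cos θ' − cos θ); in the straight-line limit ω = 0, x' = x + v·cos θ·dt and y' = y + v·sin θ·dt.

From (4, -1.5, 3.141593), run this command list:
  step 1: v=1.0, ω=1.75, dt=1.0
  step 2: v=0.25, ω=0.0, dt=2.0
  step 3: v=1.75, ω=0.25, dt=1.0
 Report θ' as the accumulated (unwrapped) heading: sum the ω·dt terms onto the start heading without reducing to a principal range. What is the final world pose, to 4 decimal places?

(4.0497, -4.3306, 5.1416)

step 1: θ'=4.8916 (R=0.5714) → pose (3.4377, -2.1733, 4.8916)
step 2: θ'=4.8916 (straight) → pose (3.5268, -2.6653, 4.8916)
step 3: θ'=5.1416 (R=7.0000) → pose (4.0497, -4.3306, 5.1416)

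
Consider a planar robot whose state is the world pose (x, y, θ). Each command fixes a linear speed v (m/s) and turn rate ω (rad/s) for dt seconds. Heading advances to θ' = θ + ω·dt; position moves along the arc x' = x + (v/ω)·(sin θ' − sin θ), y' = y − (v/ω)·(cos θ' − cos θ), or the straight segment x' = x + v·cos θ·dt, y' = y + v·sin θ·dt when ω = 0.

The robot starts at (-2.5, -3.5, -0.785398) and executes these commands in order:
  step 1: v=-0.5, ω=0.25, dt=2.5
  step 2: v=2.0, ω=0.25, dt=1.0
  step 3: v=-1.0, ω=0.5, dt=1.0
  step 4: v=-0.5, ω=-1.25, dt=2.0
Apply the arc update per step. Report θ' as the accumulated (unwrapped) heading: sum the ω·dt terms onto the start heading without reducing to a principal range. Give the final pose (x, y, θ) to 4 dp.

(-3.1339, -2.8744, -1.9104)

step 1: θ'=-0.1604 (R=-2.0000) → pose (-3.5948, -2.9399, -0.1604)
step 2: θ'=0.0896 (R=8.0000) → pose (-1.6012, -3.0105, 0.0896)
step 3: θ'=0.5896 (R=-2.0000) → pose (-2.5343, -3.3401, 0.5896)
step 4: θ'=-1.9104 (R=0.4000) → pose (-3.1339, -2.8744, -1.9104)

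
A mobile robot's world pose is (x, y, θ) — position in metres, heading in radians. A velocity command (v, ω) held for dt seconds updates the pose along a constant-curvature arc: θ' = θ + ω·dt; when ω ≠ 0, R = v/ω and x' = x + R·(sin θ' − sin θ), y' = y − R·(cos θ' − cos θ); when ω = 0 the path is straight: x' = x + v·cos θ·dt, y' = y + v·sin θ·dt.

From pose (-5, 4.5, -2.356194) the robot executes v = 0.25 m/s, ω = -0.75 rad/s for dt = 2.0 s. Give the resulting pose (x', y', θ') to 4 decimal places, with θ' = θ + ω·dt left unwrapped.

θ' = -2.3562 + -0.75·2.0 = -3.8562
R = v/ω = 0.25/-0.75 = -0.3333
x' = -5 + -0.3333·(sin -3.8562 − sin -2.3562) = -5.4541
y' = 4.5 − -0.3333·(cos -3.8562 − cos -2.3562) = 4.4839

(-5.4541, 4.4839, -3.8562)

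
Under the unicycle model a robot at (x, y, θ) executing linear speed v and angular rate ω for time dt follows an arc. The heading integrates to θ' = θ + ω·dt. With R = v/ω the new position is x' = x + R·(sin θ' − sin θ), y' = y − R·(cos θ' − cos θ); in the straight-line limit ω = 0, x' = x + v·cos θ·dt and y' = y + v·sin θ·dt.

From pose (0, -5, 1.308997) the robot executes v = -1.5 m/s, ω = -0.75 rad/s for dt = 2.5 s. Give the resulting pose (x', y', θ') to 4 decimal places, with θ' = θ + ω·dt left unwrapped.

θ' = 1.3090 + -0.75·2.5 = -0.5660
R = v/ω = -1.5/-0.75 = 2.0000
x' = 0 + 2.0000·(sin -0.5660 − sin 1.3090) = -3.0044
y' = -5 − 2.0000·(cos -0.5660 − cos 1.3090) = -6.1705

(-3.0044, -6.1705, -0.5660)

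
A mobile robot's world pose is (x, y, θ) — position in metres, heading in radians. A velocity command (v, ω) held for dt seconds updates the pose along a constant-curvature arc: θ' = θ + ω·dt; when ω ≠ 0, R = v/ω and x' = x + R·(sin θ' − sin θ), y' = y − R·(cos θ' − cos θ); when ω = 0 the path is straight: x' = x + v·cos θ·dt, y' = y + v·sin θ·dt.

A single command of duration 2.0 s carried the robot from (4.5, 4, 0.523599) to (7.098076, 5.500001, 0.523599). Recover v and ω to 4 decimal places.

Δθ = 0.523599 − 0.523599 = 0.000000
ω = Δθ/dt = 0.000000/2.0 = 0.0000
ω = 0 → v = (Δx·cos θ + Δy·sin θ)/dt = 1.5000

v = 1.5000, ω = 0.0000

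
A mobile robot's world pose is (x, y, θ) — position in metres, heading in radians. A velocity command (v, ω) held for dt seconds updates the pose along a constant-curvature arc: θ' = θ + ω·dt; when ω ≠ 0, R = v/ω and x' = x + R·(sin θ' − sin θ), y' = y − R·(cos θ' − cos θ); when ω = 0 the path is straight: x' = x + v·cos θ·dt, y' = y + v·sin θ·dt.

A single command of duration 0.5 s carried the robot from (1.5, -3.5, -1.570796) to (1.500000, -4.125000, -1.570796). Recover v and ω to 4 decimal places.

Δθ = -1.570796 − -1.570796 = 0.000000
ω = Δθ/dt = 0.000000/0.5 = 0.0000
ω = 0 → v = (Δx·cos θ + Δy·sin θ)/dt = 1.2500

v = 1.2500, ω = 0.0000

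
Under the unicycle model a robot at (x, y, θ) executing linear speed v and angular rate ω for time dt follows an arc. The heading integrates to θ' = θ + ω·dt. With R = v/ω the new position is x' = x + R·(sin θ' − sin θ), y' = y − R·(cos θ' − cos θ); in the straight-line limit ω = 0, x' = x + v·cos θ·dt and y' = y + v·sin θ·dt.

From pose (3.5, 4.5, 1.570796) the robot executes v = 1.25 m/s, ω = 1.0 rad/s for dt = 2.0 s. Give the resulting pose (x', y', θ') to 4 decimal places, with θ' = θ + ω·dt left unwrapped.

(1.7298, 5.6366, 3.5708)

θ' = 1.5708 + 1.0·2.0 = 3.5708
R = v/ω = 1.25/1.0 = 1.2500
x' = 3.5 + 1.2500·(sin 3.5708 − sin 1.5708) = 1.7298
y' = 4.5 − 1.2500·(cos 3.5708 − cos 1.5708) = 5.6366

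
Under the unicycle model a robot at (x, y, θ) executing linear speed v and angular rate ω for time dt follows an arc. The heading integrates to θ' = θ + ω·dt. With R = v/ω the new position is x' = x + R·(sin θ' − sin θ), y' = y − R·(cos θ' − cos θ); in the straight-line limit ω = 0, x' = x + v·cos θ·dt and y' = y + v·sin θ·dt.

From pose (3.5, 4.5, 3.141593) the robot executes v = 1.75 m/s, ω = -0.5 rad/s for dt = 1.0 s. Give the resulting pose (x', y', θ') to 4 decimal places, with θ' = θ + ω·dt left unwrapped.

θ' = 3.1416 + -0.5·1.0 = 2.6416
R = v/ω = 1.75/-0.5 = -3.5000
x' = 3.5 + -3.5000·(sin 2.6416 − sin 3.1416) = 1.8220
y' = 4.5 − -3.5000·(cos 2.6416 − cos 3.1416) = 4.9285

(1.8220, 4.9285, 2.6416)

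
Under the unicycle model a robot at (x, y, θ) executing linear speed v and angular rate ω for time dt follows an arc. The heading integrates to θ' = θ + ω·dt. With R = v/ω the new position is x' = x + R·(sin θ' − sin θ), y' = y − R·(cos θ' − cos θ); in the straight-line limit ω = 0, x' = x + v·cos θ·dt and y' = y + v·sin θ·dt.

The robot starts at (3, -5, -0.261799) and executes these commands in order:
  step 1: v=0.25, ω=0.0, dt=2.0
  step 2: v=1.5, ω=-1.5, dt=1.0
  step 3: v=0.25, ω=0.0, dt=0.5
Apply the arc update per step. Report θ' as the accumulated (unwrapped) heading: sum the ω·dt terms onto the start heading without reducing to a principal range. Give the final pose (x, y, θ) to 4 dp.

(4.1822, -6.4079, -1.7618)

step 1: θ'=-0.2618 (straight) → pose (3.4830, -5.1294, -0.2618)
step 2: θ'=-1.7618 (R=-1.0000) → pose (4.2060, -6.2852, -1.7618)
step 3: θ'=-1.7618 (straight) → pose (4.1822, -6.4079, -1.7618)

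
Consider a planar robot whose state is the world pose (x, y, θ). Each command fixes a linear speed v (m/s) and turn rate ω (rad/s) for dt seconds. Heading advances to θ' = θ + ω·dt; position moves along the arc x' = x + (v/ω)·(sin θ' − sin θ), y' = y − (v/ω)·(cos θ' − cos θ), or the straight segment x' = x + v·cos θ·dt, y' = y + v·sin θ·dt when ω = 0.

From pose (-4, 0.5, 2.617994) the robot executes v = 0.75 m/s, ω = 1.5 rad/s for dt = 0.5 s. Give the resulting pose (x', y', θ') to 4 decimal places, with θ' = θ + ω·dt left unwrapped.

θ' = 2.6180 + 1.5·0.5 = 3.3680
R = v/ω = 0.75/1.5 = 0.5000
x' = -4 + 0.5000·(sin 3.3680 − sin 2.6180) = -4.3622
y' = 0.5 − 0.5000·(cos 3.3680 − cos 2.6180) = 0.5542

(-4.3622, 0.5542, 3.3680)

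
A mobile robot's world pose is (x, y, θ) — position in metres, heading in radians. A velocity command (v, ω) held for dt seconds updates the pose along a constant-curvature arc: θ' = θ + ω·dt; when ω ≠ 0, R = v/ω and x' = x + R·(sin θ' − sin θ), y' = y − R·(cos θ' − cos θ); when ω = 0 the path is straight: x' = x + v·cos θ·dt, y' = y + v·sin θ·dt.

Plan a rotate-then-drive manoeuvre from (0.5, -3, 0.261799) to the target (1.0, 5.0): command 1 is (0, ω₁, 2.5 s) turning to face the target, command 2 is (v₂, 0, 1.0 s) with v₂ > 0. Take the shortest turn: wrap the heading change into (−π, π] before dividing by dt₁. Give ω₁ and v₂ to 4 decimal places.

ω₁ = 0.4986, v₂ = 8.0156

heading to target = atan2(5−-3, 1−0.5) = 1.5084
Δθ = wrap(1.5084 − 0.2618) = 1.2466; ω₁ = Δθ/dt₁ = 0.4986
distance = √((1−0.5)² + (5−-3)²) = 8.0156; v₂ = distance/dt₂ = 8.0156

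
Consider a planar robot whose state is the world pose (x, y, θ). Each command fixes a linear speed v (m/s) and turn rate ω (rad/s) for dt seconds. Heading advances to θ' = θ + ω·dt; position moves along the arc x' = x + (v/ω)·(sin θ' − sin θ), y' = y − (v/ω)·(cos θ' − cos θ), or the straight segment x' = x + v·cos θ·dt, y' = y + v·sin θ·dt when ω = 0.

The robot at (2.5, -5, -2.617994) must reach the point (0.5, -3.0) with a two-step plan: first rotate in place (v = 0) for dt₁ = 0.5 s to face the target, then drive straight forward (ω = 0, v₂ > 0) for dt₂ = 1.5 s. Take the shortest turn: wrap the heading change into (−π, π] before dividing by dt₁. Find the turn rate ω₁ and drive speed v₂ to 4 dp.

heading to target = atan2(-3−-5, 0.5−2.5) = 2.3562
Δθ = wrap(2.3562 − -2.6180) = -1.3090; ω₁ = Δθ/dt₁ = -2.6180
distance = √((0.5−2.5)² + (-3−-5)²) = 2.8284; v₂ = distance/dt₂ = 1.8856

ω₁ = -2.6180, v₂ = 1.8856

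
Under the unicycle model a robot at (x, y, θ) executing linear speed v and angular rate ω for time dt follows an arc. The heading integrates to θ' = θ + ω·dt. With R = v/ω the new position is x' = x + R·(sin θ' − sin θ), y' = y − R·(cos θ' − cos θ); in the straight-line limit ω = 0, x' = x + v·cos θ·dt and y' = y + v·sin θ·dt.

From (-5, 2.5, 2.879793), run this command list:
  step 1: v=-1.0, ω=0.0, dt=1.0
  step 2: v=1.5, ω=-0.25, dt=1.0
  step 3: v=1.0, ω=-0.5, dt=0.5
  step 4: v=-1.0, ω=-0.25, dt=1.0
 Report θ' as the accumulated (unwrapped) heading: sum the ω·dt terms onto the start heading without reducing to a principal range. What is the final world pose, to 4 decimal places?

(-5.1903, 2.3291, 2.1298)

step 1: θ'=2.8798 (straight) → pose (-4.0341, 2.2412, 2.8798)
step 2: θ'=2.6298 (R=-6.0000) → pose (-5.4196, 2.8055, 2.6298)
step 3: θ'=2.3798 (R=-2.0000) → pose (-5.8206, 3.1021, 2.3798)
step 4: θ'=2.1298 (R=4.0000) → pose (-5.1903, 2.3291, 2.1298)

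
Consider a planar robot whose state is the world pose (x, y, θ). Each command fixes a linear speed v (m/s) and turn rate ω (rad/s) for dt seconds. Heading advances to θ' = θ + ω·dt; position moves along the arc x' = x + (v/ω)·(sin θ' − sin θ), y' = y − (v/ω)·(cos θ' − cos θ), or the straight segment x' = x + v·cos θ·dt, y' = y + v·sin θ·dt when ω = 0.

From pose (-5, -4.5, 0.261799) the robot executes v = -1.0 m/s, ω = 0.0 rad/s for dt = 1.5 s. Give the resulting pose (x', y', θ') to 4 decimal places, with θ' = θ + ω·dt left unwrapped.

θ' = 0.2618 + 0.0·1.5 = 0.2618
ω = 0 → straight: x' = -5 + -1.0·cos(0.2618)·1.5 = -6.4489
y' = -4.5 + -1.0·sin(0.2618)·1.5 = -4.8882

(-6.4489, -4.8882, 0.2618)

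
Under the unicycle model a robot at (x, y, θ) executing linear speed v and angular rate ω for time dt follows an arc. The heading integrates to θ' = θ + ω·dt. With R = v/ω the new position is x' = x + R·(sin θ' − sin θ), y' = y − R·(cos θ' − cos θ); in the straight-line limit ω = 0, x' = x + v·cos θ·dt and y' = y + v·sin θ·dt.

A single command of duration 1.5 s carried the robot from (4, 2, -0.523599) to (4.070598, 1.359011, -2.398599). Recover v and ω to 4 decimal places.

v = 0.5000, ω = -1.2500

Δθ = -2.398599 − -0.523599 = -1.875000
ω = Δθ/dt = -1.875000/1.5 = -1.2500
R = −Δy/(cos θ' − cos θ) = -0.4000
v = R·ω = -0.4000·-1.2500 = 0.5000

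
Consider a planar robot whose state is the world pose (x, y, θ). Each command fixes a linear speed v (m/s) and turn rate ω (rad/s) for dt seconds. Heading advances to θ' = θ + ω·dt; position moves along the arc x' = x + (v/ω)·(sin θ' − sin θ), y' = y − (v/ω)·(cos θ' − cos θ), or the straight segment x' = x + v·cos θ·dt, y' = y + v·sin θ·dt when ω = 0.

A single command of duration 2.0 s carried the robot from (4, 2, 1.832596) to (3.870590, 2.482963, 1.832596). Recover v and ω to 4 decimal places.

Δθ = 1.832596 − 1.832596 = 0.000000
ω = Δθ/dt = 0.000000/2.0 = 0.0000
ω = 0 → v = (Δx·cos θ + Δy·sin θ)/dt = 0.2500

v = 0.2500, ω = 0.0000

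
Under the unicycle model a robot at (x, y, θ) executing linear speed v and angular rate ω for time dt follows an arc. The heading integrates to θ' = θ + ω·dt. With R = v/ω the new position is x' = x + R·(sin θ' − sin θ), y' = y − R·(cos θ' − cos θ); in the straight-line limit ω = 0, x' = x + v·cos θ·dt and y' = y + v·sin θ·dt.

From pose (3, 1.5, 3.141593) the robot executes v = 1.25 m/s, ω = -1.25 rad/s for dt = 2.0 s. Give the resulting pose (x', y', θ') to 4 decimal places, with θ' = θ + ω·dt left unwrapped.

θ' = 3.1416 + -1.25·2.0 = 0.6416
R = v/ω = 1.25/-1.25 = -1.0000
x' = 3 + -1.0000·(sin 0.6416 − sin 3.1416) = 2.4015
y' = 1.5 − -1.0000·(cos 0.6416 − cos 3.1416) = 3.3011

(2.4015, 3.3011, 0.6416)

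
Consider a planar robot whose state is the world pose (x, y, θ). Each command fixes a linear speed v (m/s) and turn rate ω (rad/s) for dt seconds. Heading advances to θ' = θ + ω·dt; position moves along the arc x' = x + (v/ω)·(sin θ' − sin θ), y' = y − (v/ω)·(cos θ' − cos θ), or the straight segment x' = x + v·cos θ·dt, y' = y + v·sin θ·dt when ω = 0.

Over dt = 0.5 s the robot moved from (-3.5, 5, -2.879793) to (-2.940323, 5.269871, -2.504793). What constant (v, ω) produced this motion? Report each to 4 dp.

Δθ = -2.504793 − -2.879793 = 0.375000
ω = Δθ/dt = 0.375000/0.5 = 0.7500
R = Δx/(sin θ' − sin θ) = -1.6667
v = R·ω = -1.6667·0.7500 = -1.2500

v = -1.2500, ω = 0.7500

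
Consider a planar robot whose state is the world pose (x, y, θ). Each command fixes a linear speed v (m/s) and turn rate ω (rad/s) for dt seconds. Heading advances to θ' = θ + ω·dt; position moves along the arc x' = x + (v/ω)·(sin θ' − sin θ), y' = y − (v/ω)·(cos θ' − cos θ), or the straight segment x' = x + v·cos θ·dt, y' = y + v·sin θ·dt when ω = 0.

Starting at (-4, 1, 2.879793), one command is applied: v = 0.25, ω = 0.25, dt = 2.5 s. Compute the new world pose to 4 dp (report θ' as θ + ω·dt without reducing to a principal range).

(-4.6141, 0.9688, 3.5048)

θ' = 2.8798 + 0.25·2.5 = 3.5048
R = v/ω = 0.25/0.25 = 1.0000
x' = -4 + 1.0000·(sin 3.5048 − sin 2.8798) = -4.6141
y' = 1 − 1.0000·(cos 3.5048 − cos 2.8798) = 0.9688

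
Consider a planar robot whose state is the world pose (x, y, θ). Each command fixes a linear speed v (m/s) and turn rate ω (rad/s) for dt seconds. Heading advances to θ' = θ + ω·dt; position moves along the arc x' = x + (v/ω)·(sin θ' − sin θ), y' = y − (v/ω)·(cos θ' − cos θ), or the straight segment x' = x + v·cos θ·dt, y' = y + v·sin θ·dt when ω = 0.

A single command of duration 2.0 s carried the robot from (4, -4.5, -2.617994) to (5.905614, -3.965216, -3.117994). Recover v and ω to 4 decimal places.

v = -1.0000, ω = -0.2500

Δθ = -3.117994 − -2.617994 = -0.500000
ω = Δθ/dt = -0.500000/2.0 = -0.2500
R = Δx/(sin θ' − sin θ) = 4.0000
v = R·ω = 4.0000·-0.2500 = -1.0000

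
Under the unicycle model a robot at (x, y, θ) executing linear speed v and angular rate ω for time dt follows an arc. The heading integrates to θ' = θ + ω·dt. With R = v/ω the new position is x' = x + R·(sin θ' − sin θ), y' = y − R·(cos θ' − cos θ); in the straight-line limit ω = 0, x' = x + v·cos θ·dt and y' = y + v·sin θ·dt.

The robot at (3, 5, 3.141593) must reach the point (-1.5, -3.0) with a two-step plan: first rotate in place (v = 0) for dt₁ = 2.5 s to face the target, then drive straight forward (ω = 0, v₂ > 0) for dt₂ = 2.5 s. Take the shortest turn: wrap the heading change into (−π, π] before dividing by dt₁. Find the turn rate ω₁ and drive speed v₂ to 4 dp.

ω₁ = 0.4234, v₂ = 3.6715

heading to target = atan2(-3−5, -1.5−3) = -2.0832
Δθ = wrap(-2.0832 − 3.1416) = 1.0584; ω₁ = Δθ/dt₁ = 0.4234
distance = √((-1.5−3)² + (-3−5)²) = 9.1788; v₂ = distance/dt₂ = 3.6715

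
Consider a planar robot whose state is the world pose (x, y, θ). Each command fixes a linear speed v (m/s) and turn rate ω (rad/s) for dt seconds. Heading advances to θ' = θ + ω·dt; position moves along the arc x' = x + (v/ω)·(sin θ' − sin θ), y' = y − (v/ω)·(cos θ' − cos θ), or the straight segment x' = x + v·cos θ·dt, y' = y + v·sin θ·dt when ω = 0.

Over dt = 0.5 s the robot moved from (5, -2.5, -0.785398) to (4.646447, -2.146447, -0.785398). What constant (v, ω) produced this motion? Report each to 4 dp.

v = -1.0000, ω = 0.0000

Δθ = -0.785398 − -0.785398 = 0.000000
ω = Δθ/dt = 0.000000/0.5 = 0.0000
ω = 0 → v = (Δx·cos θ + Δy·sin θ)/dt = -1.0000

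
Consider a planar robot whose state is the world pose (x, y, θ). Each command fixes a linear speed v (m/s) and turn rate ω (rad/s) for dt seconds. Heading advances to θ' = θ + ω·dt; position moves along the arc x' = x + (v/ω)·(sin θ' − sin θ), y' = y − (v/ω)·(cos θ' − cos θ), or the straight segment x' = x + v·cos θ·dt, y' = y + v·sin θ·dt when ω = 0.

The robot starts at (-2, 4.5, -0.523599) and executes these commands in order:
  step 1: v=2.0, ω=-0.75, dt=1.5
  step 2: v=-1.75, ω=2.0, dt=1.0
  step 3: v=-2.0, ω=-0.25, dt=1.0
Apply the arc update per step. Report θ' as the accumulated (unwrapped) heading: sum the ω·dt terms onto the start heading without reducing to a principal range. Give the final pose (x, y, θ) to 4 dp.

step 1: θ'=-1.6486 (R=-2.6667) → pose (-0.6747, 1.9833, -1.6486)
step 2: θ'=0.3514 (R=-0.8750) → pose (-1.8483, 2.8729, 0.3514)
step 3: θ'=0.1014 (R=8.0000) → pose (-3.7922, 2.4251, 0.1014)

(-3.7922, 2.4251, 0.1014)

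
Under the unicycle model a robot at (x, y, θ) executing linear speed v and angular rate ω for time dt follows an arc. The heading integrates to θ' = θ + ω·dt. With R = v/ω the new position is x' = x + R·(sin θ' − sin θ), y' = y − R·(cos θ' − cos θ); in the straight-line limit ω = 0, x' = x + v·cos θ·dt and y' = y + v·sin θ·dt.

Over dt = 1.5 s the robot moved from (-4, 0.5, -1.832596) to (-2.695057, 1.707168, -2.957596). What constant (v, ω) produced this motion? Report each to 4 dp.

Δθ = -2.957596 − -1.832596 = -1.125000
ω = Δθ/dt = -1.125000/1.5 = -0.7500
R = Δx/(sin θ' − sin θ) = 1.6667
v = R·ω = 1.6667·-0.7500 = -1.2500

v = -1.2500, ω = -0.7500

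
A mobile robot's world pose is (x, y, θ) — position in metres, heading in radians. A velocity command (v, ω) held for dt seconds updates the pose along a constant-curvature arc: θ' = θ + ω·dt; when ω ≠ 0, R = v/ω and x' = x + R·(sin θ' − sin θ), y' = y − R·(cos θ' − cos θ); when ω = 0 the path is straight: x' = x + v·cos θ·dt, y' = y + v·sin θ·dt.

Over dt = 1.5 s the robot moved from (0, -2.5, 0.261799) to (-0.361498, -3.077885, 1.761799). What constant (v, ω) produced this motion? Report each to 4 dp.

v = -0.5000, ω = 1.0000

Δθ = 1.761799 − 0.261799 = 1.500000
ω = Δθ/dt = 1.500000/1.5 = 1.0000
R = −Δy/(cos θ' − cos θ) = -0.5000
v = R·ω = -0.5000·1.0000 = -0.5000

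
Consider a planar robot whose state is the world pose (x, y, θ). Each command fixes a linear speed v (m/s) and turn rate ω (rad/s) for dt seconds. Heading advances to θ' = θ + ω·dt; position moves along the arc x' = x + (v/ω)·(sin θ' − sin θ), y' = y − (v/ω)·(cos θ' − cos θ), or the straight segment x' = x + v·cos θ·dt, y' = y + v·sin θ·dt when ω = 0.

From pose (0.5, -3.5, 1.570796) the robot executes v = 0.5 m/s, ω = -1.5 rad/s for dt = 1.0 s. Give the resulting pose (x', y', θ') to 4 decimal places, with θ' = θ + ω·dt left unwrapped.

θ' = 1.5708 + -1.5·1.0 = 0.0708
R = v/ω = 0.5/-1.5 = -0.3333
x' = 0.5 + -0.3333·(sin 0.0708 − sin 1.5708) = 0.8098
y' = -3.5 − -0.3333·(cos 0.0708 − cos 1.5708) = -3.1675

(0.8098, -3.1675, 0.0708)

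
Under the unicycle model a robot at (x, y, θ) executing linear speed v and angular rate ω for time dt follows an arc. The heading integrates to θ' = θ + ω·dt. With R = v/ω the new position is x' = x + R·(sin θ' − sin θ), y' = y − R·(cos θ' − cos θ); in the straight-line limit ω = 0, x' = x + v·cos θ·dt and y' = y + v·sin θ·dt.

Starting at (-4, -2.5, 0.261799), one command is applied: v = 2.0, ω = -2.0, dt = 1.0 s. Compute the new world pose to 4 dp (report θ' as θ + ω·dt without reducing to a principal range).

(-2.7552, -3.6325, -1.7382)

θ' = 0.2618 + -2.0·1.0 = -1.7382
R = v/ω = 2.0/-2.0 = -1.0000
x' = -4 + -1.0000·(sin -1.7382 − sin 0.2618) = -2.7552
y' = -2.5 − -1.0000·(cos -1.7382 − cos 0.2618) = -3.6325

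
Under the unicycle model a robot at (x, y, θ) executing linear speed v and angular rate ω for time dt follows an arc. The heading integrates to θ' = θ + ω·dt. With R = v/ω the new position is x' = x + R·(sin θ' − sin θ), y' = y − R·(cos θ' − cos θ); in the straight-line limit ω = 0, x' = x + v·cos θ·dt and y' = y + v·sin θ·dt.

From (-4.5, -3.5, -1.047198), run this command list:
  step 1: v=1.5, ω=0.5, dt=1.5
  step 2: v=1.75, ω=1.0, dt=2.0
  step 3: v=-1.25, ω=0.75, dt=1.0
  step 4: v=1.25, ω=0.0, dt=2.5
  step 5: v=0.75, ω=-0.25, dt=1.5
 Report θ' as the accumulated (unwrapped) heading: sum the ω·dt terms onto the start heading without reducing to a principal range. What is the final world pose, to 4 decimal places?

(-3.0687, -1.1866, 2.0778)

step 1: θ'=-0.2972 (R=3.0000) → pose (-2.7804, -4.8685, -0.2972)
step 2: θ'=1.7028 (R=1.7500) → pose (-0.5332, -2.9649, 1.7028)
step 3: θ'=2.4528 (R=-1.6667) → pose (0.0596, -4.0322, 2.4528)
step 4: θ'=2.4528 (straight) → pose (-2.3529, -2.0459, 2.4528)
step 5: θ'=2.0778 (R=-3.0000) → pose (-3.0687, -1.1866, 2.0778)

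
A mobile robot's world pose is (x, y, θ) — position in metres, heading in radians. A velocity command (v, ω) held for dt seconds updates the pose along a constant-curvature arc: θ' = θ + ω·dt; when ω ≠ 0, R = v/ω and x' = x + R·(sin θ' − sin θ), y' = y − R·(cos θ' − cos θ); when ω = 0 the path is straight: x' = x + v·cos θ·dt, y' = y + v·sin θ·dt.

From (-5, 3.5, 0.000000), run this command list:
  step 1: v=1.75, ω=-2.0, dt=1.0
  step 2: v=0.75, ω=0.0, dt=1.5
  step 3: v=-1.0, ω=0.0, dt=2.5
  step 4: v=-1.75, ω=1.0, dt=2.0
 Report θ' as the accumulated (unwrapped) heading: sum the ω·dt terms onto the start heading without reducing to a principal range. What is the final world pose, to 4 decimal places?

step 1: θ'=-2.0000 (R=-0.8750) → pose (-4.2044, 2.2609, -2.0000)
step 2: θ'=-2.0000 (straight) → pose (-4.6725, 1.2379, -2.0000)
step 3: θ'=-2.0000 (straight) → pose (-3.6322, 3.5112, -2.0000)
step 4: θ'=0.0000 (R=-1.7500) → pose (-5.2234, 5.9894, 0.0000)

(-5.2234, 5.9894, 0.0000)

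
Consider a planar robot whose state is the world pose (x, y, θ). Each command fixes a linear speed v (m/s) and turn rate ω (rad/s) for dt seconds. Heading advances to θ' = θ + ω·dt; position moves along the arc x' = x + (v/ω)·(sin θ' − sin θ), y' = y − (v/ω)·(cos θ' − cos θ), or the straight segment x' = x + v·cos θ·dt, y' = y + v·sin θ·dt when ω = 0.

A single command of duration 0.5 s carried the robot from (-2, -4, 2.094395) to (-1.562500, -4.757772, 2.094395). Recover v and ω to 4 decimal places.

Δθ = 2.094395 − 2.094395 = 0.000000
ω = Δθ/dt = 0.000000/0.5 = 0.0000
ω = 0 → v = (Δx·cos θ + Δy·sin θ)/dt = -1.7500

v = -1.7500, ω = 0.0000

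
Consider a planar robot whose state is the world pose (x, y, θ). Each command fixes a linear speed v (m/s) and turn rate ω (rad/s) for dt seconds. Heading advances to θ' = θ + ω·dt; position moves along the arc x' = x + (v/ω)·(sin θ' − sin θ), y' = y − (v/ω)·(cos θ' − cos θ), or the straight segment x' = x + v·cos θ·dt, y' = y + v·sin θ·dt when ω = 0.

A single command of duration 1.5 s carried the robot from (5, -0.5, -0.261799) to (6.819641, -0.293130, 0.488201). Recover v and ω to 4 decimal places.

Δθ = 0.488201 − -0.261799 = 0.750000
ω = Δθ/dt = 0.750000/1.5 = 0.5000
R = Δx/(sin θ' − sin θ) = 2.5000
v = R·ω = 2.5000·0.5000 = 1.2500

v = 1.2500, ω = 0.5000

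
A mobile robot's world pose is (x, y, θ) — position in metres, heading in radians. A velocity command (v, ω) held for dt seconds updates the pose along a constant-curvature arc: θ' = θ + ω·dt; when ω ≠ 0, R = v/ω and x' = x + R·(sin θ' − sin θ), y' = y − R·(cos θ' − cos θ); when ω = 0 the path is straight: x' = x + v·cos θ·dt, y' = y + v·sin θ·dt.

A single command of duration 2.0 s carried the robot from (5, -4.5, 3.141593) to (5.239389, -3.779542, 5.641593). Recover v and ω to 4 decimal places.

Δθ = 5.641593 − 3.141593 = 2.500000
ω = Δθ/dt = 2.500000/2.0 = 1.2500
R = −Δy/(cos θ' − cos θ) = -0.4000
v = R·ω = -0.4000·1.2500 = -0.5000

v = -0.5000, ω = 1.2500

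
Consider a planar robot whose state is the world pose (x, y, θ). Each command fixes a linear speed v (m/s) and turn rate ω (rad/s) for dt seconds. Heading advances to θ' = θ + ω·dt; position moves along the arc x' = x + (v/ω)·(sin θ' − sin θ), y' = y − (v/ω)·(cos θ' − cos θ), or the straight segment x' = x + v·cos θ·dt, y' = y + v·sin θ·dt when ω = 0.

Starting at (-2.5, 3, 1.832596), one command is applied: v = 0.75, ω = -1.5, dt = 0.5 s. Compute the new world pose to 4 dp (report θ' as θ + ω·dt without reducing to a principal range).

(-2.4586, 3.3639, 1.0826)

θ' = 1.8326 + -1.5·0.5 = 1.0826
R = v/ω = 0.75/-1.5 = -0.5000
x' = -2.5 + -0.5000·(sin 1.0826 − sin 1.8326) = -2.4586
y' = 3 − -0.5000·(cos 1.0826 − cos 1.8326) = 3.3639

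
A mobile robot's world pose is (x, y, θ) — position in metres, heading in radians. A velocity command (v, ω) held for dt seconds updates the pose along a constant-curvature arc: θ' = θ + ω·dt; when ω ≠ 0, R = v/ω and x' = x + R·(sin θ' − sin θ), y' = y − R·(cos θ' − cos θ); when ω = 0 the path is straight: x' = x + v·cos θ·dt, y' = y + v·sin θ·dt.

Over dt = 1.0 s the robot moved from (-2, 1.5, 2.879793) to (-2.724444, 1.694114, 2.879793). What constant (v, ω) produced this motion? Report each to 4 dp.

v = 0.7500, ω = 0.0000

Δθ = 2.879793 − 2.879793 = 0.000000
ω = Δθ/dt = 0.000000/1.0 = 0.0000
ω = 0 → v = (Δx·cos θ + Δy·sin θ)/dt = 0.7500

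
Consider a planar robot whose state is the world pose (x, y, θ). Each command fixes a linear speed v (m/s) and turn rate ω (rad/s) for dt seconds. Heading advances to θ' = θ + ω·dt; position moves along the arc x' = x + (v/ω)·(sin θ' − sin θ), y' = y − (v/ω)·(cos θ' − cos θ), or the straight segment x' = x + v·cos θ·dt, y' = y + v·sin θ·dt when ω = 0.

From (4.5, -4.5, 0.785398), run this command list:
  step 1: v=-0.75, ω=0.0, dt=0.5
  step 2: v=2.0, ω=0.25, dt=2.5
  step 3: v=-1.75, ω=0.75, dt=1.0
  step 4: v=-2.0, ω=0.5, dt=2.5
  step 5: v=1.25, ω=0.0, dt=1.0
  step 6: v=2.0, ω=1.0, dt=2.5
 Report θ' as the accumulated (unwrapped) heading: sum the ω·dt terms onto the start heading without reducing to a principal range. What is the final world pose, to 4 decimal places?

(9.8239, -7.8111, 5.9104)

step 1: θ'=0.7854 (straight) → pose (4.2348, -4.7652, 0.7854)
step 2: θ'=1.4104 (R=8.0000) → pose (6.4753, -0.3860, 1.4104)
step 3: θ'=2.1604 (R=-2.3333) → pose (6.8393, -2.0561, 2.1604)
step 4: θ'=3.4104 (R=-4.0000) → pose (11.2263, -3.6883, 3.4104)
step 5: θ'=3.4104 (straight) → pose (10.0212, -4.0203, 3.4104)
step 6: θ'=5.9104 (R=2.0000) → pose (9.8239, -7.8111, 5.9104)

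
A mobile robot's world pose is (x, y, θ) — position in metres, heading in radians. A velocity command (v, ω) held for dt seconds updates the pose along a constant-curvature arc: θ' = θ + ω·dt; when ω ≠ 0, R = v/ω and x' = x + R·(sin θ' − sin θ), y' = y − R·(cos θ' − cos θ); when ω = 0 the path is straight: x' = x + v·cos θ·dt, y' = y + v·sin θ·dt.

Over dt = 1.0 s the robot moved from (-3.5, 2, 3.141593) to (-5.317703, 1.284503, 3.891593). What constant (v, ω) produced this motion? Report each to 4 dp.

Δθ = 3.891593 − 3.141593 = 0.750000
ω = Δθ/dt = 0.750000/1.0 = 0.7500
R = Δx/(sin θ' − sin θ) = 2.6667
v = R·ω = 2.6667·0.7500 = 2.0000

v = 2.0000, ω = 0.7500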